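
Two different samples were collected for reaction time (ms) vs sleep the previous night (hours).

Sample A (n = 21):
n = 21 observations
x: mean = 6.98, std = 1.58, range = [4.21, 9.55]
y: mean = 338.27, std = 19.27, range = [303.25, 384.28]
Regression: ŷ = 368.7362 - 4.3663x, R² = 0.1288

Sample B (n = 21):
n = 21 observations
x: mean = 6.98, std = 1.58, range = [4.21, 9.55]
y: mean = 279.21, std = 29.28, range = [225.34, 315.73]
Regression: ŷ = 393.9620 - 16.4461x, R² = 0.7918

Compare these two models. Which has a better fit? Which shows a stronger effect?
Model B has the better fit (R² = 0.7918 vs 0.1288). Model B shows the stronger effect (|β₁| = 16.4461 vs 4.3663).

Model Comparison:

Goodness of fit (R²):
- Model A: R² = 0.1288 → 12.88% of variance in reaction time explained
- Model B: R² = 0.7918 → 79.18% of variance in reaction time explained
- 0.7918 > 0.1288 → Model B has the better fit

Which has the larger per-hour effect? (|β₁|)
- Model A: β₁ = -4.3663 → predicted reaction time falls 4.3663 ms per additional hour of sleep
- Model B: β₁ = -16.4461 → predicted reaction time falls 16.4461 ms per additional hour of sleep
- |-4.3663| < |-16.4461| → Model B shows the stronger marginal effect

Note: A better fit (higher R²) doesn't necessarily mean a more important relationship.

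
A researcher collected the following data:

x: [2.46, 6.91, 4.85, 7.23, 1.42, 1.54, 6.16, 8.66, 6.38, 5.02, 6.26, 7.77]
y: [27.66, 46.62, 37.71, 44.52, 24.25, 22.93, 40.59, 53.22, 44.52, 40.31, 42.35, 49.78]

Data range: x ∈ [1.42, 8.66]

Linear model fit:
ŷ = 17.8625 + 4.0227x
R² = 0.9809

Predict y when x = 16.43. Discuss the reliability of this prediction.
ŷ = 83.9555 (extrapolation — x = 16.43 lies outside [1.42, 8.66], so reliability is low).

Prediction calculation:
ŷ = 17.8625 + 4.0227 × 16.43
ŷ = 83.9555

Reliability:
- Data range: x ∈ [1.42, 8.66]
- Prediction point: x = 16.43 is 7.77 units above the observed range → this is EXTRAPOLATION, not interpolation

Why that matters here:
- R² describes fit only over the sampled x values; it says nothing about behaviour beyond them
- Real relationships often flatten, saturate, or turn nonlinear at extremes
- The standard error of prediction grows with (x − x̄)², and x = 16.43 is far from x̄ = 5.39

The R² = 0.9809 only validates the fit within [1.42, 8.66]; treat ŷ = 83.9555 with caution.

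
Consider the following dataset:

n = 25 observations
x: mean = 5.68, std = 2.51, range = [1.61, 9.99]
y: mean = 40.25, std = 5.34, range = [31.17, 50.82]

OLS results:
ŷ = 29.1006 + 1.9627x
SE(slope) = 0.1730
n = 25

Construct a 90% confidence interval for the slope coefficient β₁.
The 90% CI for β₁ is (1.6662, 2.2592)

Confidence interval for the slope:

The 90% CI for β₁ is: β̂₁ ± t*(α/2, n-2) × SE(β̂₁)

Step 1: Find critical t-value
- Confidence level = 0.9
- Degrees of freedom = n - 2 = 25 - 2 = 23
- t*(α/2, 23) = 1.7139

Step 2: Calculate margin of error
Margin = 1.7139 × 0.1730 = 0.2965

Step 3: Construct interval
CI = 1.9627 ± 0.2965
CI = (1.6662, 2.2592)

Interpretation: We are 90% confident that the true slope β₁ lies between 1.6662 and 2.2592.
The interval does not include 0, suggesting a significant linear relationship.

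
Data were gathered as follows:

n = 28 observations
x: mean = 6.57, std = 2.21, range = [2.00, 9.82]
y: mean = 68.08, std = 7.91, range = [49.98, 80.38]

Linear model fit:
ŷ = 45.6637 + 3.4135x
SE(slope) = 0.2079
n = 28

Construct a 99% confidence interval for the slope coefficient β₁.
The 99% CI for β₁ is (2.8358, 3.9912)

Confidence interval for the slope:

The 99% CI for β₁ is: β̂₁ ± t*(α/2, n-2) × SE(β̂₁)

Step 1: Find critical t-value
- Confidence level = 0.99
- Degrees of freedom = n - 2 = 28 - 2 = 26
- t*(α/2, 26) = 2.7787

Step 2: Calculate margin of error
Margin = 2.7787 × 0.2079 = 0.5777

Step 3: Construct interval
CI = 3.4135 ± 0.5777
CI = (2.8358, 3.9912)

Interpretation: We are 99% confident that the true slope β₁ lies between 2.8358 and 3.9912.
Both endpoints are positive, so the data support a genuinely positive slope at this confidence level.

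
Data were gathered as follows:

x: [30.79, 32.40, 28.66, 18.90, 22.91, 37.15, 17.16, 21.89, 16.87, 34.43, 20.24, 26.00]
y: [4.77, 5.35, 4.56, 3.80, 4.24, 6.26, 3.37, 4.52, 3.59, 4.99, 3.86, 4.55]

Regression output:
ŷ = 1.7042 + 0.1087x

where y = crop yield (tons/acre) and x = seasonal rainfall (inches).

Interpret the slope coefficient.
On average, crop yield is about 0.1087 tons/acre higher for every extra inch of rainfall.

β₁ = 0.1087 is the change in predicted crop yield (tons/acre) per additional inch of rainfall.

Interpretation:
- Rainfall up by 1 inch → predicted crop yield increases by 0.1087 tons/acre
- This is a linear approximation: the same per-unit change is assumed across the whole observed x range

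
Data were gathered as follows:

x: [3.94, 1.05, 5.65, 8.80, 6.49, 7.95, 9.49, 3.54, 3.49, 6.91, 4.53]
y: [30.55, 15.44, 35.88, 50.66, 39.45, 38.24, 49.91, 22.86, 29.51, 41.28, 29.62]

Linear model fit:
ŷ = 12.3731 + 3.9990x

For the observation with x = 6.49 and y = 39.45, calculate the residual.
Residual = 1.1234

The residual is the difference between the actual value and the predicted value:

Residual = y - ŷ

Step 1: Calculate predicted value
ŷ = 12.3731 + 3.9990 × 6.49
ŷ = 38.3266

Step 2: Calculate residual
Residual = 39.45 - 38.3266
Residual = 1.1234

Sign check: y > ŷ, so the point is above the line and the fit underestimates here.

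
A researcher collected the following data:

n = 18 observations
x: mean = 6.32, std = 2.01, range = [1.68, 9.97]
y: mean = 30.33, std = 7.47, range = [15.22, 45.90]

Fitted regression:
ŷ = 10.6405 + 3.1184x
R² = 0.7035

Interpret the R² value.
R² = 0.7035 means 70.35% of the variation in y is explained by the linear relationship with x. This indicates a strong fit.

R² = 1 − SS_res/SS_tot compares the residual scatter to the total scatter of y about its mean.

Here R² = 0.7035:
- Explained: 70.35% of the variation in y
- Unexplained (residual): 100% − 70.35% = 29.65%
- Rule of thumb (below 0.3 weak; 0.3 to below 0.7 moderate; 0.7 and above strong) → strong

Equivalently, for simple linear regression R² = r², so |r| = √0.7035 ≈ 0.8387.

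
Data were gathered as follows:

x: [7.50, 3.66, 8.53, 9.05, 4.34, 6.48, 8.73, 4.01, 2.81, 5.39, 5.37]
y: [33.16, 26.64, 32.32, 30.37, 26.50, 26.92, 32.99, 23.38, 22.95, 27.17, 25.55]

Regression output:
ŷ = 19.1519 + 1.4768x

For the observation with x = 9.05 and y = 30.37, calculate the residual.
Residual = -2.1469

The residual is the difference between the actual value and the predicted value:

Residual = y - ŷ

Step 1: Calculate predicted value
ŷ = 19.1519 + 1.4768 × 9.05
ŷ = 32.5169

Step 2: Calculate residual
Residual = 30.37 - 32.5169
Residual = -2.1469

The residual is negative, so the observed y = 30.37 sits below the regression line (the line overestimates it by 2.1469).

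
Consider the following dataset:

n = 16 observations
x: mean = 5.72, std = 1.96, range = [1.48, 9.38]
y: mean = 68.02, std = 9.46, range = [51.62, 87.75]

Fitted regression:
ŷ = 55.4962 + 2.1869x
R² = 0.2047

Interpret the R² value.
R² = 0.2047 means 20.47% of the variation in y is explained by the linear relationship with x. This indicates a weak fit.

R² = 1 − SS_res/SS_tot compares the residual scatter to the total scatter of y about its mean.

Here R² = 0.2047:
- Explained: 20.47% of the variation in y
- Unexplained (residual): 100% − 20.47% = 79.53%
- Rule of thumb (below 0.3 weak; 0.3 to below 0.7 moderate; 0.7 and above strong) → weak

Note: R² never decreases when predictors are added, so it should not be used alone to compare models of different size.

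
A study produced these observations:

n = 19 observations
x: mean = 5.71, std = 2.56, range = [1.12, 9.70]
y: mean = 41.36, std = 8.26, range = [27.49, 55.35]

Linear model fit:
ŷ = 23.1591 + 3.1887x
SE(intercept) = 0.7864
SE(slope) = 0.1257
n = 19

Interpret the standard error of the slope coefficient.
The slope 3.1887 is pinned down to within about ±0.1257 (one SE) by these data — relative uncertainty 3.9%, i.e. precise.

SE(β̂₁) = 0.1257 says: if we drew many samples of n = 19 from the same population and refit each time, the fitted slopes would scatter with a standard deviation of roughly 0.1257 around the true β₁.

Relative precision:
- SE / |β̂₁| = 0.1257 / 3.1887 = 3.9%
- Rule of thumb (under 20%: precise; 20% to under 50%: moderately precise; 50% or more: imprecise) → precise

Link to interval estimation: a confidence interval for β₁ is β̂₁ ± t* × 0.1257, so SE sets the half-width per unit of t*.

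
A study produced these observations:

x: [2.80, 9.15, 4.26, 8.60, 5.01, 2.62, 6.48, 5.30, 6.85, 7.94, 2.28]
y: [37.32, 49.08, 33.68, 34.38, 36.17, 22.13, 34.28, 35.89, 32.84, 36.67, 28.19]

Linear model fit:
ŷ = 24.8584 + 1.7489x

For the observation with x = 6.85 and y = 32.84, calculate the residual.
Residual = -3.9984

The residual is the difference between the actual value and the predicted value:

Residual = y - ŷ

Step 1: Calculate predicted value
ŷ = 24.8584 + 1.7489 × 6.85
ŷ = 36.8384

Step 2: Calculate residual
Residual = 32.84 - 36.8384
Residual = -3.9984

The residual is negative, so the observed y = 32.84 sits below the regression line (the line overestimates it by 3.9984).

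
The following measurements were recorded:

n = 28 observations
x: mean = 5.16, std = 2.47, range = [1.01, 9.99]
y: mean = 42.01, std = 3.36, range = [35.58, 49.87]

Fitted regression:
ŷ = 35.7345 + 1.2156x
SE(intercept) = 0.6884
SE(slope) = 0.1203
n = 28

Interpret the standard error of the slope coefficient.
SE(β̂₁) = 0.1203 is the estimated standard deviation of the slope estimate across repeated samples; relative to β̂₁ = 1.2156 that is 9.9%, a precise estimate.

SE(β̂₁) = 0.1203 says: if we drew many samples of n = 28 from the same population and refit each time, the fitted slopes would scatter with a standard deviation of roughly 0.1203 around the true β₁.

Relative precision:
- SE / |β̂₁| = 0.1203 / 1.2156 = 9.9%
- Rule of thumb (under 20%: precise; 20% to under 50%: moderately precise; 50% or more: imprecise) → precise

Link to interval estimation: a confidence interval for β₁ is β̂₁ ± t* × 0.1203, so SE sets the half-width per unit of t*.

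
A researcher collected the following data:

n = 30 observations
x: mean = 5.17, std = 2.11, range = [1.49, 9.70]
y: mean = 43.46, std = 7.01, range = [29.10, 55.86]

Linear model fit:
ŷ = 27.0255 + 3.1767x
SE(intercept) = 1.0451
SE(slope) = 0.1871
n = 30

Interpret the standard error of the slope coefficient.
SE(slope) = 0.1871 measures the uncertainty in the estimated slope. The coefficient is estimated precisely (SE/|β̂₁| = 5.9%).

SE(β̂₁) = s / √Sxx, where s is the residual standard deviation and Sxx = Σ(x − x̄)². It is the yardstick for how far β̂₁ = 3.1767 could plausibly be from the true slope.

Relative precision:
- SE / |β̂₁| = 0.1871 / 3.1767 = 5.9%
- Rule of thumb (under 20%: precise; 20% to under 50%: moderately precise; 50% or more: imprecise) → precise

Rough 95% range (±2 SE): 3.1767 ± 0.3742 → (2.8025, 3.5509).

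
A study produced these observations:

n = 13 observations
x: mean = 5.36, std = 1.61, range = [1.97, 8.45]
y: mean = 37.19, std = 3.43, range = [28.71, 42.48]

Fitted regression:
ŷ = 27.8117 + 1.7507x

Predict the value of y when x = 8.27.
ŷ = 42.2900

x = 8.27 lies inside the observed range [1.97, 8.45], so the fitted equation applies directly:

ŷ = 27.8117 + 1.7507 × 8.27
ŷ = 27.8117 + 14.4783
ŷ = 42.2900

This is the fitted mean response at that x — an individual observation would come with a wider prediction interval.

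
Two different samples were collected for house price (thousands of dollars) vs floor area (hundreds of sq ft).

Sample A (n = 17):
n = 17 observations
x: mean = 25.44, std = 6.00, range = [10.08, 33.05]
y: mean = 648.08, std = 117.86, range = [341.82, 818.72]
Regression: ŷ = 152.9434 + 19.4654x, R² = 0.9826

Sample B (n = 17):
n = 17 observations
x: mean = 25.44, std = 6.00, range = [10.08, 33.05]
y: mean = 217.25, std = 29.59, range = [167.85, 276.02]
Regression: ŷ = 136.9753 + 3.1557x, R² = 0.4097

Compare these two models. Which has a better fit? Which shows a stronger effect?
Model A has the better fit (R² = 0.9826 vs 0.4097). Model A shows the stronger effect (|β₁| = 19.4654 vs 3.1557).

Model Comparison:

Which explains more variance? (R²)
- Model A: R² = 0.9826 → 98.26% of variance in house price explained
- Model B: R² = 0.4097 → 40.97% of variance in house price explained
- 0.9826 > 0.4097 → Model A has the better fit

Strength of effect — compare |β₁|:
- Model A: β₁ = 19.4654 → predicted house price rises 19.4654 thousand dollars per additional hundred sq ft of floor area
- Model B: β₁ = 3.1557 → predicted house price rises 3.1557 thousand dollars per additional hundred sq ft of floor area
- |19.4654| > |3.1557| → Model A shows the stronger marginal effect

Notes:
- A steeper slope doesn't make a better model if the scatter around the line is large.
- The two samples could reflect different populations, time periods, or measurement quality.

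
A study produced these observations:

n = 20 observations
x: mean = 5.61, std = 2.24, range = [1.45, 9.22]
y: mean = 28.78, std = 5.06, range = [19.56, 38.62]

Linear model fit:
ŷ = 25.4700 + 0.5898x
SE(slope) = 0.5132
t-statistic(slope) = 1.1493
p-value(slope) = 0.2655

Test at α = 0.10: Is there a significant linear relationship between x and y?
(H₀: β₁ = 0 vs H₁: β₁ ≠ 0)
Since p-value = 0.2655 ≥ α = 0.10, fail to reject H₀ — the slope is not significantly different from 0.

Hypothesis test for the slope coefficient:

H₀: β₁ = 0 (no linear relationship)
H₁: β₁ ≠ 0 (linear relationship exists)

Test statistic: t = β̂₁ / SE(β̂₁) = 0.5898 / 0.5132 = 1.1493

The p-value (0.2655) is the probability, under H₀, of a t-statistic at least as extreme as |t| = 1.1493 (two-sided, df = n − 2 = 18).

Decision rule: reject H₀ if p-value < α.
p-value = 0.2655 ≥ α = 0.10 → fail to reject H₀.

There is not sufficient evidence at the 10% significance level to conclude that a linear relationship exists between x and y.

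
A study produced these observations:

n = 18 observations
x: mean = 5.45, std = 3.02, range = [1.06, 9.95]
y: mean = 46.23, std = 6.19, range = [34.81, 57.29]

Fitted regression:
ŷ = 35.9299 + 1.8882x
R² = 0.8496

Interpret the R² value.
R² = 0.8496 means 84.96% of the variation in y is explained by the linear relationship with x. This indicates a strong fit.

R² = 1 − SS_res/SS_tot compares the residual scatter to the total scatter of y about its mean.

Here R² = 0.8496:
- Explained: 84.96% of the variation in y
- Unexplained (residual): 100% − 84.96% = 15.04%
- Rule of thumb (below 0.3 weak; 0.3 to below 0.7 moderate; 0.7 and above strong) → strong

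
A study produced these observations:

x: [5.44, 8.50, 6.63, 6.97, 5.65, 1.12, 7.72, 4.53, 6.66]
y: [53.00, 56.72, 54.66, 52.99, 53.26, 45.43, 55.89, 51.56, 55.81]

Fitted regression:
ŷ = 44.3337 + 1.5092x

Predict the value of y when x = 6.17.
ŷ = 53.6455

Plug x = 6.17 into the fitted line:

ŷ = 44.3337 + 1.5092 × 6.17
ŷ = 44.3337 + 9.3118
ŷ = 53.6455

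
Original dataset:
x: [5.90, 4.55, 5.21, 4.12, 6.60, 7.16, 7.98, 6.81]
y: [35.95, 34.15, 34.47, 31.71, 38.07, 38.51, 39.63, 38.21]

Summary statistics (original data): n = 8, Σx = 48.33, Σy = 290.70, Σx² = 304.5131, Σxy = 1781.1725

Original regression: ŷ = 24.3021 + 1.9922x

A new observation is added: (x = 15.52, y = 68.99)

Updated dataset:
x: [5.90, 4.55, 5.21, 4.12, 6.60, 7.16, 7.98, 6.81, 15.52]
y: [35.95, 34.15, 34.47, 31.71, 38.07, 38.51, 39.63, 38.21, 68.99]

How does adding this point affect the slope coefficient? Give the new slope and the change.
The slope changes from 1.9922 to 3.2477 (change of +1.2555, or +63.0%).

The new point has HIGH LEVERAGE: x = 15.52 is far from the original mean x̄ = 48.33/8 ≈ 6.04 (original range [4.12, 7.98]).

Step 1: Update the sums with the new point (n goes from 8 to 9)
Σx  = 48.33 + 15.52 = 63.85
Σy  = 290.70 + 68.99 = 359.69
Σx² = 304.5131 + 15.52² = 304.5131 + 240.8704 = 545.3835
Σxy = 1781.1725 + 15.52×68.99 = 1781.1725 + 1070.7248 = 2851.8973

Step 2: Recompute the slope with b₁ = (nΣxy − ΣxΣy) / (nΣx² − (Σx)²)
Numerator   = 9×2851.8973 − 63.85×359.69 = 25667.0757 − 22966.2065 = 2700.8692
Denominator = 9×545.3835 − 63.85² = 4908.4515 − 4076.8225 = 831.6290
b₁(new) = 2700.8692 / 831.6290 = 3.2477

(Same formula on the original sums: (8×1781.1725 − 48.33×290.70) / (8×304.5131 − 48.33²) = 199.8490 / 100.3159 = 1.9922, matching the given fit.)

Step 3: Change in slope
Δβ₁ = 3.2477 − 1.9922 = +1.2555
Relative change = +1.2555 / 1.9922 × 100% = +63.0%
→ the slope increases when the point is added.

Because the point sits above the extension of the original line at a high-leverage x, it tilts the fit up.
In practice: investigate whether it comes from the same population as the rest of the sample.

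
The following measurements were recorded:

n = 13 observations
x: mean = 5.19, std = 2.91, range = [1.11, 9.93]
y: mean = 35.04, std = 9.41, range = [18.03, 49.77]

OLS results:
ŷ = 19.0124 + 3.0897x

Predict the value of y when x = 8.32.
ŷ = 44.7187

x = 8.32 lies inside the observed range [1.11, 9.93], so the fitted equation applies directly:

ŷ = 19.0124 + 3.0897 × 8.32
ŷ = 19.0124 + 25.7063
ŷ = 44.7187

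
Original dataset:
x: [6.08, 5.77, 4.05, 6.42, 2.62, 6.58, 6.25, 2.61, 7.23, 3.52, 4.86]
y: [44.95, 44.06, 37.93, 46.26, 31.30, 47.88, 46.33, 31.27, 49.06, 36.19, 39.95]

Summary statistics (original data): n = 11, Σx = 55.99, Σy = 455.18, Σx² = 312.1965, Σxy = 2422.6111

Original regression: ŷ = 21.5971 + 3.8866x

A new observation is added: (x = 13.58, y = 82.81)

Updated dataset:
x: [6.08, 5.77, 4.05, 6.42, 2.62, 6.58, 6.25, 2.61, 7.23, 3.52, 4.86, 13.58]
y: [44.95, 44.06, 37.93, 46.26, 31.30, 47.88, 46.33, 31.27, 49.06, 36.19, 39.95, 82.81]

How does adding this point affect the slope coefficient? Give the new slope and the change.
Adding the point moves β₁ from 3.8866 to 4.5902, i.e. it increases by 0.7036 (+18.1%).

x = 13.58 lies well outside the original x-range [2.61, 7.23] (x̄ ≈ 5.09), so this observation has high leverage and can move the slope substantially.

Step 1: Update the sums with the new point (n goes from 11 to 12)
Σx  = 55.99 + 13.58 = 69.57
Σy  = 455.18 + 82.81 = 537.99
Σx² = 312.1965 + 13.58² = 312.1965 + 184.4164 = 496.6129
Σxy = 2422.6111 + 13.58×82.81 = 2422.6111 + 1124.5598 = 3547.1709

Step 2: Recompute the slope with b₁ = (nΣxy − ΣxΣy) / (nΣx² − (Σx)²)
Numerator   = 12×3547.1709 − 69.57×537.99 = 42566.0508 − 37427.9643 = 5138.0865
Denominator = 12×496.6129 − 69.57² = 5959.3548 − 4839.9849 = 1119.3699
b₁(new) = 5138.0865 / 1119.3699 = 4.5902

(Same formula on the original sums: (11×2422.6111 − 55.99×455.18) / (11×312.1965 − 55.99²) = 1163.1939 / 299.2814 = 3.8866, matching the given fit.)

Step 3: Change in slope
Δβ₁ = 4.5902 − 3.8866 = +0.7036
Relative change = +0.7036 / 3.8866 × 100% = +18.1%
→ the slope increases when the point is added.

A high-leverage point only changes the slope if it is off the original line; here y = 82.81 is above the original trend, so the slope increases.
In practice: refit with and without it and report both if conclusions differ.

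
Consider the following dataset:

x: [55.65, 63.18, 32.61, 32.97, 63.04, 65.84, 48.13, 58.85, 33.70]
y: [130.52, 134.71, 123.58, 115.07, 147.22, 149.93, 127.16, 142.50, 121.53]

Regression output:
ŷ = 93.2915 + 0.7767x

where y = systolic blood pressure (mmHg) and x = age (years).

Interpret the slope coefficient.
An increase of one year in age is associated with a 0.7767 mmHg increase in predicted blood pressure.

The slope coefficient β₁ = 0.7767 represents the marginal effect of age on blood pressure.

Interpretation:
- Age up by 1 year → predicted blood pressure increases by 0.7767 mmHg
- The effect is assumed constant over the observed range of x (linearity)

The intercept β₀ = 93.2915 is the predicted blood pressure when age = 0; since the smallest observed x is 32.61, this is an extrapolation and mainly anchors the line.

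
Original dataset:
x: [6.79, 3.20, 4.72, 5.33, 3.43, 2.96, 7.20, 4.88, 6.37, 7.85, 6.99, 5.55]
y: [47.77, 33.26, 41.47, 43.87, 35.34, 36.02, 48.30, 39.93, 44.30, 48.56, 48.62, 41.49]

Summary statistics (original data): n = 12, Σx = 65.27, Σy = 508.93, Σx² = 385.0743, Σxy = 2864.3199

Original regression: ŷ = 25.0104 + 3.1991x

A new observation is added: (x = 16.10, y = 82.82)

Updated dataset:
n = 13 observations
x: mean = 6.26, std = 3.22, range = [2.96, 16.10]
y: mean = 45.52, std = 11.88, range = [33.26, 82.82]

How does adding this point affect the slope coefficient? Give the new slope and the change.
The slope changes from 3.1991 to 3.6587 (change of +0.4596, or +14.4%).

The new point has HIGH LEVERAGE: x = 16.10 is far from the original mean x̄ = 65.27/12 ≈ 5.44 (original range [2.96, 7.85]).

Step 1: Update the sums with the new point (n goes from 12 to 13)
Σx  = 65.27 + 16.10 = 81.37
Σy  = 508.93 + 82.82 = 591.75
Σx² = 385.0743 + 16.10² = 385.0743 + 259.2100 = 644.2843
Σxy = 2864.3199 + 16.10×82.82 = 2864.3199 + 1333.4020 = 4197.7219

Step 2: Recompute the slope with b₁ = (nΣxy − ΣxΣy) / (nΣx² − (Σx)²)
Numerator   = 13×4197.7219 − 81.37×591.75 = 54570.3847 − 48150.6975 = 6419.6872
Denominator = 13×644.2843 − 81.37² = 8375.6959 − 6621.0769 = 1754.6190
b₁(new) = 6419.6872 / 1754.6190 = 3.6587

(Same formula on the original sums: (12×2864.3199 − 65.27×508.93) / (12×385.0743 − 65.27²) = 1153.9777 / 360.7187 = 3.1991, matching the given fit.)

Step 3: Change in slope
Δβ₁ = 3.6587 − 3.1991 = +0.4596
Relative change = +0.4596 / 3.1991 × 100% = +14.4%
→ the slope increases when the point is added.

A high-leverage point only changes the slope if it is off the original line; here y = 82.82 is above the original trend, so the slope increases.
In practice: check such a point for data-entry or measurement error; refit with and without it and report both if conclusions differ.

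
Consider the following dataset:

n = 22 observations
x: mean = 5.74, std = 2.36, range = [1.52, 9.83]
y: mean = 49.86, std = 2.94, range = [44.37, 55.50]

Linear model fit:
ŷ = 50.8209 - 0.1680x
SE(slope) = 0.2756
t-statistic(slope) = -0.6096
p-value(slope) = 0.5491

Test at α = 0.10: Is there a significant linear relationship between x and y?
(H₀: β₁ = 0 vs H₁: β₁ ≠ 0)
Fail to reject H₀: p-value = 0.5491 ≥ α = 0.10. The linear relationship is not significant at the 10% level.

Hypothesis test for the slope coefficient:

H₀: β₁ = 0 (no linear relationship)
H₁: β₁ ≠ 0 (linear relationship exists)

Test statistic: t = β̂₁ / SE(β̂₁) = -0.1680 / 0.2756 = -0.6096

p = 0.5491: how often a slope estimate this far from 0 (in SE units) would arise by chance if β₁ were truly 0.

Decision rule: reject H₀ if p-value < α.
p-value = 0.5491 ≥ α = 0.10 → fail to reject H₀.

There is not sufficient evidence at the 10% significance level to conclude that a linear relationship exists between x and y.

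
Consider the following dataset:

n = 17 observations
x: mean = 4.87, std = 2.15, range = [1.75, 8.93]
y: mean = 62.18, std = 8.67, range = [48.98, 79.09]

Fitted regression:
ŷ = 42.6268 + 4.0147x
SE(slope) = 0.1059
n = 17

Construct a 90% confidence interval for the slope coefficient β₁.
The 90% CI for β₁ is (3.8290, 4.2004)

Confidence interval for the slope:

The 90% CI for β₁ is: β̂₁ ± t*(α/2, n-2) × SE(β̂₁)

Step 1: Find critical t-value
- Confidence level = 0.9
- Degrees of freedom = n - 2 = 17 - 2 = 15
- t*(α/2, 15) = 1.7531

Step 2: Calculate margin of error
Margin = 1.7531 × 0.1059 = 0.1857

Step 3: Construct interval
CI = 4.0147 ± 0.1857
CI = (3.8290, 4.2004)

Interpretation: intervals built this way capture the true β₁ in 90% of repeated samples; here the plausible range for the per-unit effect of x on y is 3.8290 to 4.2004.
Since 0 is outside the interval, a two-sided test at α = 0.10 would reject H₀: β₁ = 0.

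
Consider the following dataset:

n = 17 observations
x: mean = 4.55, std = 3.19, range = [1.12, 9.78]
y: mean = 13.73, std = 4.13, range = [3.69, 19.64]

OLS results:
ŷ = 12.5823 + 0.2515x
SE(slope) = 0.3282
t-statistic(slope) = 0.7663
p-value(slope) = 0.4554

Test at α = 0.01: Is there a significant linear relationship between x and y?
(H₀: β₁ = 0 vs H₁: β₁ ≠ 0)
p-value = 0.4554 ≥ α = 0.01, so we fail to reject H₀. The relationship is not significant.

Hypothesis test for the slope coefficient:

H₀: β₁ = 0 (no linear relationship)
H₁: β₁ ≠ 0 (linear relationship exists)

Test statistic: t = β̂₁ / SE(β̂₁) = 0.2515 / 0.3282 = 0.7663

With df = 15, the two-sided p-value for |t| = 0.7663 is 0.4554.

Decision rule: reject H₀ if p-value < α.
p-value = 0.4554 ≥ α = 0.01 → fail to reject H₀.

At α = 0.01 the data do not provide convincing evidence of a nonzero slope.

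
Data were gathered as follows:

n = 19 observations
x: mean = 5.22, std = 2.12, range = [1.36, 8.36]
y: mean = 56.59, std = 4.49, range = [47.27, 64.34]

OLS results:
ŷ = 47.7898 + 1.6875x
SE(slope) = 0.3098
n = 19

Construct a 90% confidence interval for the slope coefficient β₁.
The 90% CI for β₁ is (1.1486, 2.2264)

Confidence interval for the slope:

The 90% CI for β₁ is: β̂₁ ± t*(α/2, n-2) × SE(β̂₁)

Step 1: Find critical t-value
- Confidence level = 0.9
- Degrees of freedom = n - 2 = 19 - 2 = 17
- t*(α/2, 17) = 1.7396

Step 2: Calculate margin of error
Margin = 1.7396 × 0.3098 = 0.5389

Step 3: Construct interval
CI = 1.6875 ± 0.5389
CI = (1.1486, 2.2264)

Interpretation: each one-unit increase in x is associated with a change in mean y of between 1.1486 and 2.2264, with 90% confidence.
The interval does not include 0, suggesting a significant linear relationship.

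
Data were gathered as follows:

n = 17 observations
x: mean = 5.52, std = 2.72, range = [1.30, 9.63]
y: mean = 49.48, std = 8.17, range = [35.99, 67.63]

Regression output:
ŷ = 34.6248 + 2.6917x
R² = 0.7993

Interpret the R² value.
The model explains 79.93% of the variance in y (R² = 0.7993), leaving 20.07% unexplained; the fit is strong.

R² = 1 − SS_res/SS_tot compares the residual scatter to the total scatter of y about its mean.

Here R² = 0.7993:
- Explained: 79.93% of the variation in y
- Unexplained (residual): 100% − 79.93% = 20.07%
- Rule of thumb (below 0.3 weak; 0.3 to below 0.7 moderate; 0.7 and above strong) → strong

Note: R² never decreases when predictors are added, so it should not be used alone to compare models of different size.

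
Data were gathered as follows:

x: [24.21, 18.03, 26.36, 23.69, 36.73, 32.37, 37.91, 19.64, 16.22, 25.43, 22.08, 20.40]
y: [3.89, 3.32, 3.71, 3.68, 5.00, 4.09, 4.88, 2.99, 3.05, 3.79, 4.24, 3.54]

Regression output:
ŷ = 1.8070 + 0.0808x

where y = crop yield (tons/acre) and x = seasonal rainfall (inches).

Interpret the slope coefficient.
An increase of one inch in rainfall is associated with a 0.0808 tons/acre increase in predicted crop yield.

The slope β₁ = 0.0808 gives the rate at which the fitted crop yield changes with rainfall.

Interpretation:
- Rainfall up by 1 inch → predicted crop yield increases by 0.0808 tons/acre
- This is a linear approximation: the same per-unit change is assumed across the whole observed x range
- The slope describes association in these data, not necessarily a causal effect

(β₀ = 1.8070 is the fitted value at x = 0 and is not part of the slope interpretation.)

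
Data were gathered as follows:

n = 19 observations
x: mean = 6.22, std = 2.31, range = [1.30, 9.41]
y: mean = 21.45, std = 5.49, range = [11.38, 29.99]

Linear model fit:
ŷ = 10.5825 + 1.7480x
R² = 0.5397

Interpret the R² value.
About 53.97% of the variability in y is accounted for by the regression on x (R² = 0.5397) — a moderate linear fit.

The coefficient of determination R² is the fraction of the total variation in y that the fitted line accounts for.

Here R² = 0.5397:
- Explained: 53.97% of the variation in y
- Unexplained (residual): 100% − 53.97% = 46.03%
- Rule of thumb (below 0.3 weak; 0.3 to below 0.7 moderate; 0.7 and above strong) → moderate

Calculation: R² = 1 − (SS_res / SS_tot), where SS_res is the sum of squared residuals and SS_tot the total sum of squares.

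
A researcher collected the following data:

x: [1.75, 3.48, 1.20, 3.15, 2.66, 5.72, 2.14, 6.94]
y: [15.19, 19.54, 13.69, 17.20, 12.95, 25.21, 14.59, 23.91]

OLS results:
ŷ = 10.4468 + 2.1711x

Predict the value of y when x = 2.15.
ŷ = 15.1147

x = 2.15 lies inside the observed range [1.20, 6.94], so the fitted equation applies directly:

ŷ = 10.4468 + 2.1711 × 2.15
ŷ = 10.4468 + 4.6679
ŷ = 15.1147

This is a point prediction; actual observations scatter around it by roughly the residual standard deviation.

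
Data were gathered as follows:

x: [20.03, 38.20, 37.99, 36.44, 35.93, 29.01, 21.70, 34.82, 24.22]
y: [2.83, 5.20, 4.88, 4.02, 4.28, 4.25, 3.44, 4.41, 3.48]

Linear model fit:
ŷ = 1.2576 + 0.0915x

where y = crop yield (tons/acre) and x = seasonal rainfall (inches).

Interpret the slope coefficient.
On average, crop yield is about 0.0915 tons/acre higher for every extra inch of rainfall.

The slope β₁ = 0.0915 gives the rate at which the fitted crop yield changes with rainfall.

Interpretation:
- Rainfall up by 1 inch → predicted crop yield increases by 0.0915 tons/acre
- The effect is assumed constant over the observed range of x (linearity)

The intercept β₀ = 1.2576 is the predicted crop yield when rainfall = 0; since the smallest observed x is 20.03, this is an extrapolation and mainly anchors the line.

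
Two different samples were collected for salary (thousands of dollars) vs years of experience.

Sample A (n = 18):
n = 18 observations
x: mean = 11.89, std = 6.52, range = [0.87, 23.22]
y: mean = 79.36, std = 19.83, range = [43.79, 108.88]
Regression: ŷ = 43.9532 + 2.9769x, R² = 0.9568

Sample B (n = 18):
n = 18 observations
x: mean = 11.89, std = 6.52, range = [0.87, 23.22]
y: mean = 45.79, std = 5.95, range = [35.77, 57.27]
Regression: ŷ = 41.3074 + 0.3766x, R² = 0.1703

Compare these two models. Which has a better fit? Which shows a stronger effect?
Model A has the better fit (R² = 0.9568 vs 0.1703). Model A shows the stronger effect (|β₁| = 2.9769 vs 0.3766).

Model Comparison:

Which explains more variance? (R²)
- Model A: R² = 0.9568 → 95.68% of variance in salary explained
- Model B: R² = 0.1703 → 17.03% of variance in salary explained
- 0.9568 > 0.1703 → Model A has the better fit

Which has the larger per-year effect? (|β₁|)
- Model A: β₁ = 2.9769 → predicted salary rises 2.9769 thousand dollars per additional year of experience
- Model B: β₁ = 0.3766 → predicted salary rises 0.3766 thousand dollars per additional year of experience
- |2.9769| > |0.3766| → Model A shows the stronger marginal effect

Note: R² measures how tightly points cluster around the line; β₁ measures how steep the line is — they answer different questions.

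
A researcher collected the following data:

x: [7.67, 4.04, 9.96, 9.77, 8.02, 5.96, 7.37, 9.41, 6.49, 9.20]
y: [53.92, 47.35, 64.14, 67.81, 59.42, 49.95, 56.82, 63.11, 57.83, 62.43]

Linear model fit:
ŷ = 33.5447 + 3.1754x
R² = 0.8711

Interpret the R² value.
About 87.11% of the variability in y is accounted for by the regression on x (R² = 0.8711) — a strong linear fit.

The coefficient of determination R² is the fraction of the total variation in y that the fitted line accounts for.

Here R² = 0.8711:
- Explained: 87.11% of the variation in y
- Unexplained (residual): 100% − 87.11% = 12.89%
- Rule of thumb (below 0.3 weak; 0.3 to below 0.7 moderate; 0.7 and above strong) → strong

Note: R² never decreases when predictors are added, so it should not be used alone to compare models of different size.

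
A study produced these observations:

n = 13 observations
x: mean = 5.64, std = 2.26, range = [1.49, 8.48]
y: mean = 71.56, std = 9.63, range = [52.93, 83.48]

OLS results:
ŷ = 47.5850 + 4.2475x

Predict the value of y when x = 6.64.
ŷ = 75.7884

x = 6.64 lies inside the observed range [1.49, 8.48], so the fitted equation applies directly:

ŷ = 47.5850 + 4.2475 × 6.64
ŷ = 47.5850 + 28.2034
ŷ = 75.7884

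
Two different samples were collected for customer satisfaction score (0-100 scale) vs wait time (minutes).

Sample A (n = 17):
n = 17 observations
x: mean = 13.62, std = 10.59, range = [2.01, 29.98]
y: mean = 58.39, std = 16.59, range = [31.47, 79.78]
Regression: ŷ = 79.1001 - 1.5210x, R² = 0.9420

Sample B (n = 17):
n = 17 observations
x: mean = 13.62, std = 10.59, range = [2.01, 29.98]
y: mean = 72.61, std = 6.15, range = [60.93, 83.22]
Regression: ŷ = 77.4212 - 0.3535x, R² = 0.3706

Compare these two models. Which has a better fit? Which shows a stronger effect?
Model A has the better fit (R² = 0.9420 vs 0.3706). Model A shows the stronger effect (|β₁| = 1.5210 vs 0.3535).

Model Comparison:

Goodness of fit (R²):
- Model A: R² = 0.9420 → 94.20% of variance in satisfaction score explained
- Model B: R² = 0.3706 → 37.06% of variance in satisfaction score explained
- 0.9420 > 0.3706 → Model A has the better fit

Which has the larger per-minute effect? (|β₁|)
- Model A: β₁ = -1.5210 → predicted satisfaction score falls 1.5210 points per additional minute of wait time
- Model B: β₁ = -0.3535 → predicted satisfaction score falls 0.3535 points per additional minute of wait time
- |-1.5210| > |-0.3535| → Model A shows the stronger marginal effect

Notes:
- A steeper slope doesn't make a better model if the scatter around the line is large.
- A better fit (higher R²) doesn't necessarily mean a more important relationship.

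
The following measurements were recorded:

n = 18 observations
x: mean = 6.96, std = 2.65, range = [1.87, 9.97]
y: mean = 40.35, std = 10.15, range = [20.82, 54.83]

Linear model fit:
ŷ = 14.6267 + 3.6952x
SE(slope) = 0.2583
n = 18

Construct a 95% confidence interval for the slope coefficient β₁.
The 95% CI for β₁ is (3.1476, 4.2428)

Confidence interval for the slope:

The 95% CI for β₁ is: β̂₁ ± t*(α/2, n-2) × SE(β̂₁)

Step 1: Find critical t-value
- Confidence level = 0.95
- Degrees of freedom = n - 2 = 18 - 2 = 16
- t*(α/2, 16) = 2.1199

Step 2: Calculate margin of error
Margin = 2.1199 × 0.2583 = 0.5476

Step 3: Construct interval
CI = 3.6952 ± 0.5476
CI = (3.1476, 4.2428)

Interpretation: each one-unit increase in x is associated with a change in mean y of between 3.1476 and 4.2428, with 95% confidence.
Since 0 is outside the interval, a two-sided test at α = 0.05 would reject H₀: β₁ = 0.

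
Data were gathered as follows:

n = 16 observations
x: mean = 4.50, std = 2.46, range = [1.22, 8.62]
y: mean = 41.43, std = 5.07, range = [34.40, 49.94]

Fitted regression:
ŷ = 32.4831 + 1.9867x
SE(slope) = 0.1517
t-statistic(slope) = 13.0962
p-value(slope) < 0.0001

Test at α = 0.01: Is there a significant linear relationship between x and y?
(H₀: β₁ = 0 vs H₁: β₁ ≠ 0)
p-value < 0.0001 < α = 0.01, so we reject H₀. The relationship is significant.

Hypothesis test for the slope coefficient:

H₀: β₁ = 0 (no linear relationship)
H₁: β₁ ≠ 0 (linear relationship exists)

Test statistic: t = β̂₁ / SE(β̂₁) = 1.9867 / 0.1517 = 13.0962

The p-value (<0.0001) is the probability, under H₀, of a t-statistic at least as extreme as |t| = 13.0962 (two-sided, df = n − 2 = 14).

Decision rule: reject H₀ if p-value < α.
p-value < 0.0001 < α = 0.01 → reject H₀.

At α = 0.01 the data do provide convincing evidence of a nonzero slope.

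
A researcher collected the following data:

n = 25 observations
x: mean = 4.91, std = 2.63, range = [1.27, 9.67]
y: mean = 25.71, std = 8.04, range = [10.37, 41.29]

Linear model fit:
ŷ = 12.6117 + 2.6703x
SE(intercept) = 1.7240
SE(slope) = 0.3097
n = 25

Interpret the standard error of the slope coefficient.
SE(slope) = 0.3097 measures the uncertainty in the estimated slope. The coefficient is estimated precisely (SE/|β̂₁| = 11.6%).

What SE measures:
- The standard error quantifies the sampling variability of the coefficient estimate
- It is the estimated standard deviation of β̂₁ across hypothetical repeated samples of the same size
- Smaller SE → more precise estimate

Relative precision:
- SE / |β̂₁| = 0.3097 / 2.6703 = 11.6%
- Rule of thumb (under 20%: precise; 20% to under 50%: moderately precise; 50% or more: imprecise) → precise

Link to interval estimation: a confidence interval for β₁ is β̂₁ ± t* × 0.3097, so SE sets the half-width per unit of t*.

What drives SE(β̂₁): larger n (here n = 25) → smaller SE.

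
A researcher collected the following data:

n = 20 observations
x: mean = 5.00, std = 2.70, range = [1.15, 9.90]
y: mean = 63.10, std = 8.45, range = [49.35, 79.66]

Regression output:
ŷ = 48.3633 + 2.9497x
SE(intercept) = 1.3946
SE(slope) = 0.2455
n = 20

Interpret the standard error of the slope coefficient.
SE(slope) = 0.2455 measures the uncertainty in the estimated slope. The coefficient is estimated precisely (SE/|β̂₁| = 8.3%).

What SE measures:
- The standard error quantifies the sampling variability of the coefficient estimate
- It is the estimated standard deviation of β̂₁ across hypothetical repeated samples of the same size
- Smaller SE → more precise estimate

Relative precision:
- SE / |β̂₁| = 0.2455 / 2.9497 = 8.3%
- Rule of thumb (under 20%: precise; 20% to under 50%: moderately precise; 50% or more: imprecise) → precise

Link to interval estimation: a confidence interval for β₁ is β̂₁ ± t* × 0.2455, so SE sets the half-width per unit of t*.

What drives SE(β̂₁): wider spread of x values → smaller SE; more residual scatter → larger SE; larger n (here n = 20) → smaller SE.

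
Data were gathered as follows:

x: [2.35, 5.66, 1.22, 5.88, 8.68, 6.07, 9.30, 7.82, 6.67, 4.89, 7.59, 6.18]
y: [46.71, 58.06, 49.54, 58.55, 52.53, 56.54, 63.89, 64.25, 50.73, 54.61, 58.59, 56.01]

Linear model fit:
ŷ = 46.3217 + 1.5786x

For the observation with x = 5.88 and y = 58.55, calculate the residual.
Residual = 2.9461

The residual is the difference between the actual value and the predicted value:

Residual = y - ŷ

Step 1: Calculate predicted value
ŷ = 46.3217 + 1.5786 × 5.88
ŷ = 55.6039

Step 2: Calculate residual
Residual = 58.55 - 55.6039
Residual = 2.9461

Interpretation: the model underestimates the actual value by 2.9461 at this point (positive residual → observation lies above the fitted line).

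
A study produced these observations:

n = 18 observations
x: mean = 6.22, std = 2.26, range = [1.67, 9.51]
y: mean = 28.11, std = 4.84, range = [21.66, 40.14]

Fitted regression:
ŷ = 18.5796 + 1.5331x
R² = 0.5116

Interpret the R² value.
The model explains 51.16% of the variance in y (R² = 0.5116), leaving 48.84% unexplained; the fit is moderate.

R² (coefficient of determination) measures the proportion of variance in y explained by the regression model.

Here R² = 0.5116:
- Explained: 51.16% of the variation in y
- Unexplained (residual): 100% − 51.16% = 48.84%
- Rule of thumb (below 0.3 weak; 0.3 to below 0.7 moderate; 0.7 and above strong) → moderate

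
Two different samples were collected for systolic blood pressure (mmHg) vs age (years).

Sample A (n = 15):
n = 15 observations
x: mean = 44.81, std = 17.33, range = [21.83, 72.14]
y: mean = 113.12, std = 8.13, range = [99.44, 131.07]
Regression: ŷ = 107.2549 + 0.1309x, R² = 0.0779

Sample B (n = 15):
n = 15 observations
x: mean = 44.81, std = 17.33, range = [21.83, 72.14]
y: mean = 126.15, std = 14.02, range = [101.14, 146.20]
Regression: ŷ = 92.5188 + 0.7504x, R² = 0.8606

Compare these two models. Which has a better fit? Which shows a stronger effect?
Model B has the better fit (R² = 0.8606 vs 0.0779). Model B shows the stronger effect (|β₁| = 0.7504 vs 0.1309).

Model Comparison:

Which explains more variance? (R²)
- Model A: R² = 0.0779 → 7.79% of variance in blood pressure explained
- Model B: R² = 0.8606 → 86.06% of variance in blood pressure explained
- 0.8606 > 0.0779 → Model B has the better fit

Effect size (slope magnitude):
- Model A: β₁ = 0.1309 → predicted blood pressure rises 0.1309 mmHg per additional year of age
- Model B: β₁ = 0.7504 → predicted blood pressure rises 0.7504 mmHg per additional year of age
- |0.1309| < |0.7504| → Model B shows the stronger marginal effect

Note: The two samples could reflect different populations, time periods, or measurement quality.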